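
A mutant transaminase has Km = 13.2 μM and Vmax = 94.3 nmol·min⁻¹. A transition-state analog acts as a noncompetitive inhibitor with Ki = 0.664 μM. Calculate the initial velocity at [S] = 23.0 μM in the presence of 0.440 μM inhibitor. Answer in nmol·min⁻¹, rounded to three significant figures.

36.0 nmol·min⁻¹

α = 1 + [I]/Ki = 1 + 0.440/0.664 = 1.663.
For a noncompetitive inhibitor, Vmax is reduced to Vmax/α while Km is unchanged: Km,app = 13.2 μM, Vmax,app = 56.7 nmol·min⁻¹.
v = Vmax,app·[S]/(Km,app + [S]) = 56.7 × 23.0/(13.2 + 23.0) = 36.0 nmol·min⁻¹.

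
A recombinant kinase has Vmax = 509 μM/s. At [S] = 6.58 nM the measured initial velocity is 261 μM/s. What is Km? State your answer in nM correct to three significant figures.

v/Vmax = 261/509 = 0.5128 = [S]/(Km+[S]).
So Km + [S] = [S]/0.5128 = 12.83 nM, giving Km = 12.83 − 6.58 = 6.25 nM.

6.25 nM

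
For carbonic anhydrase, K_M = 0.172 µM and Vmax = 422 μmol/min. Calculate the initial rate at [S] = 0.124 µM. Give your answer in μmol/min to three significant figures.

v = Vmax·[S]/(Km + [S]) = 422 × 0.124 / (0.172 + 0.124)
  = 52.33 / 0.2960 = 177 μmol/min.

177 μmol/min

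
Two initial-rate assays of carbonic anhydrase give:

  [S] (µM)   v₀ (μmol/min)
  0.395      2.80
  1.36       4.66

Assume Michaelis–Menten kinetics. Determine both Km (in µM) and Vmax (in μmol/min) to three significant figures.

From v = Vmax[S]/(Km+[S]), each point gives Vmax = v(Km+[S])/[S].
Equating: 2.80(Km+0.395)/0.395 = 4.66(Km+1.36)/1.36.
7.089·Km + 2.80 = 3.426·Km + 4.66, so (7.089 − 3.426)·Km = 4.66 − 2.80.
Km = 1.860/3.662 = 0.508 µM; then Vmax = 2.80(0.508+0.395)/0.395 = 6.40 μmol/min.

Km = 0.508 µM; Vmax = 6.40 μmol/min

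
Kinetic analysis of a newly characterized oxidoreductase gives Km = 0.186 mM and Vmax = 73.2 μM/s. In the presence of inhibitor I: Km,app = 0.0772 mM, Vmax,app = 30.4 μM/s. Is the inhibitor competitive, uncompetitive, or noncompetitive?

Both Km and Vmax decrease by the same factor (~2.41-fold) — characteristic of uncompetitive inhibition.

uncompetitive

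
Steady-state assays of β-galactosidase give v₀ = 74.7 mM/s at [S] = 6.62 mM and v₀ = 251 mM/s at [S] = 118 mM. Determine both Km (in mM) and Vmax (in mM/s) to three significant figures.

Km = 19.3 mM; Vmax = 292 mM/s

In reciprocal form, 1/v = (Km/Vmax)·(1/[S]) + 1/Vmax. The two points give (1/[S], 1/v) = (0.1511, 0.01339) and (0.008475, 0.003984).
Slope = (0.01339 − 0.003984)/(0.1511 − 0.008475) = 0.06595; intercept = 0.01339 − 0.06595×0.1511 = 0.003425.
Vmax = 1/intercept = 292 mM/s; Km = slope × Vmax = 0.06595 × 292 = 19.3 mM.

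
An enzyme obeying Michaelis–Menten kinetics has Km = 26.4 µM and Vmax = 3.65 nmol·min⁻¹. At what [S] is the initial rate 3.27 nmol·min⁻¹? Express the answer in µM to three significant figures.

The required fractional saturation is v/Vmax = 3.27/3.65 = 0.8959.
Then [S]/(Km+[S]) = 0.8959 ⇒ [S] = 26.4 × 0.8959/(1 − 0.8959) = 227 µM.

227 µM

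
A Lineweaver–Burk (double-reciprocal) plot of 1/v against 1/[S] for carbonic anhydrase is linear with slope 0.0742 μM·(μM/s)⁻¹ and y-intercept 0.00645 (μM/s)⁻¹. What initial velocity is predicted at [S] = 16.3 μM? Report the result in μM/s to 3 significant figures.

90.9 μM/s

The y-intercept is 1/Vmax, so Vmax = 1/0.00645 = 155 μM/s.
The slope is Km/Vmax, so Km = 0.0742 × 155 = 11.5 μM.
Then v = 155 × 16.3/(11.5 + 16.3) = 90.9 μM/s.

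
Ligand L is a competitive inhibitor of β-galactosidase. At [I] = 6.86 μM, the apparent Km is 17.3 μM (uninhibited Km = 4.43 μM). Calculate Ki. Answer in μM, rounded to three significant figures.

2.36 μM

Competitive: Km,app = α·Km with α = 1 + [I]/Ki.
α = Km,app/Km = 17.3/4.43 = 3.905.
Ki = [I]/(α − 1) = 6.86/2.905 = 2.36 μM.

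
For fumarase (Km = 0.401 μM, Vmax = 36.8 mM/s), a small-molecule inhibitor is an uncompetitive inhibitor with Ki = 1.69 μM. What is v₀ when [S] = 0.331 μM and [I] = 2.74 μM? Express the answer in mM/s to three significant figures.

9.60 mM/s

α = 1 + [I]/Ki = 1 + 2.74/1.69 = 2.621.
For an uncompetitive inhibitor, both parameters are divided by α, giving Vmax/α and Km/α: Km,app = 0.153 μM, Vmax,app = 14.0 mM/s.
v = Vmax,app·[S]/(Km,app + [S]) = 14.0 × 0.331/(0.153 + 0.331) = 9.60 mM/s.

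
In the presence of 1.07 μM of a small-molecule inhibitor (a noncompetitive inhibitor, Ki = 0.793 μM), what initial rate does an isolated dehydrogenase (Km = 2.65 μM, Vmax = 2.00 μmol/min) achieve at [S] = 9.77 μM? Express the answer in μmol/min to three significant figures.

α = 1 + [I]/Ki = 1 + 1.07/0.793 = 2.349.
For a noncompetitive inhibitor, Vmax is reduced to Vmax/α while Km is unchanged: Km,app = 2.65 μM, Vmax,app = 0.851 μmol/min.
v = Vmax,app·[S]/(Km,app + [S]) = 0.851 × 9.77/(2.65 + 9.77) = 0.670 μmol/min.

0.670 μmol/min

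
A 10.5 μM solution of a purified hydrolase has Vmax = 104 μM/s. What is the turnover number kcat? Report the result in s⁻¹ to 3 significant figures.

9.90 s⁻¹

kcat = Vmax/[E]total = 104 μM/s / 10.5 μM = 9.90 s⁻¹.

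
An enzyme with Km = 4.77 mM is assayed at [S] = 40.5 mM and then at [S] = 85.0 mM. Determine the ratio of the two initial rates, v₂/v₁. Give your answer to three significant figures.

The fractional saturations are [S]/(Km+[S]) = 40.5/45.27 = 0.8946 and 85.0/89.77 = 0.9469.
v₂/v₁ is just their ratio: 0.9469/0.8946 = 1.06.

1.06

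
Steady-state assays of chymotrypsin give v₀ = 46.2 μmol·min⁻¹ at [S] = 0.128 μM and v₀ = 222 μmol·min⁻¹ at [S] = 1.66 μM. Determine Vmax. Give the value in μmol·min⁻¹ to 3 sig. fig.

In reciprocal form, 1/v = (Km/Vmax)·(1/[S]) + 1/Vmax. The two points give (1/[S], 1/v) = (7.812, 0.02165) and (0.6024, 0.004505).
Slope = (0.02165 − 0.004505)/(7.812 − 0.6024) = 0.002377; intercept = 0.02165 − 0.002377×7.812 = 0.003072.
Vmax = 1/intercept = 325 μmol·min⁻¹; Km = slope × Vmax = 0.002377 × 325 = 0.774 μM.

325 μmol·min⁻¹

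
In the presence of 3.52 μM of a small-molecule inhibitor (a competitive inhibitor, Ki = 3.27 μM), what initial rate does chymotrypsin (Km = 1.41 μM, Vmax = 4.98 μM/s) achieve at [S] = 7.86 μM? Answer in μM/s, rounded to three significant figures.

With α = 1 + [I]/Ki = 1 + 3.52/3.27 = 2.076, the competitive rate law is v = Vmax[S] / (αKm + [S]).
v = 4.98×7.86 / (2.076×1.41 + 7.86) = 39.14/10.79 = 3.63 μM/s.

3.63 μM/s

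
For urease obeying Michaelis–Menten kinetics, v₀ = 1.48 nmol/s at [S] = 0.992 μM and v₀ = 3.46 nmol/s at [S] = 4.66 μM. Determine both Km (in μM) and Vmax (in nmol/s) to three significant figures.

Km = 2.64 μM; Vmax = 5.42 nmol/s

In reciprocal form, 1/v = (Km/Vmax)·(1/[S]) + 1/Vmax. The two points give (1/[S], 1/v) = (1.008, 0.6757) and (0.2146, 0.2890).
Slope = (0.6757 − 0.2890)/(1.008 − 0.2146) = 0.4873; intercept = 0.6757 − 0.4873×1.008 = 0.1844.
Vmax = 1/intercept = 5.42 nmol/s; Km = slope × Vmax = 0.4873 × 5.42 = 2.64 μM.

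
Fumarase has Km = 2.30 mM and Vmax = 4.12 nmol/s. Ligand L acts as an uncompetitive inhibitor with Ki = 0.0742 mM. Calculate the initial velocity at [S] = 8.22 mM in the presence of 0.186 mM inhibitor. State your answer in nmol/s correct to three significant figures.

With α = 1 + [I]/Ki = 1 + 0.186/0.0742 = 3.507, the uncompetitive rate law is v = (Vmax/α)·[S] / (Km/α + [S]).
v = (4.12/3.507)×8.22 / (2.30/3.507 + 8.22) = 9.658/8.876 = 1.09 nmol/s.

1.09 nmol/s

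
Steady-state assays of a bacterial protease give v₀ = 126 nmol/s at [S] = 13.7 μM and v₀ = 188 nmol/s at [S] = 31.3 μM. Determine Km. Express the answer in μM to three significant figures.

From v = Vmax[S]/(Km+[S]), each point gives Vmax = v(Km+[S])/[S].
Equating: 126(Km+13.7)/13.7 = 188(Km+31.3)/31.3.
9.197·Km + 126 = 6.006·Km + 188, so (9.197 − 6.006)·Km = 188 − 126.
Km = 62.00/3.191 = 19.4 μM; then Vmax = 126(19.4+13.7)/13.7 = 305 nmol/s.

19.4 μM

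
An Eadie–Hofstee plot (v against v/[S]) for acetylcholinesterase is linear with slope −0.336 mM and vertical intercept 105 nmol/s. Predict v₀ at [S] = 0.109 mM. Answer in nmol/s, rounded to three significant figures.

25.7 nmol/s

In the Eadie–Hofstee form v = Vmax − Km·(v/[S]), the slope is −Km and the intercept is Vmax, so Km = 0.336 mM and Vmax = 105 nmol/s.
v = 105 × 0.109/(0.336 + 0.109) = 25.7 nmol/s.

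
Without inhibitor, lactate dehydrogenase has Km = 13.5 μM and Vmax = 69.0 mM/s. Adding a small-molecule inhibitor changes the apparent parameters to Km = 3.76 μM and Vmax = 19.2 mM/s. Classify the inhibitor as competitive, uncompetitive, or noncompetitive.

uncompetitive

Both Km and Vmax decrease by the same factor (~3.59-fold) — characteristic of uncompetitive inhibition.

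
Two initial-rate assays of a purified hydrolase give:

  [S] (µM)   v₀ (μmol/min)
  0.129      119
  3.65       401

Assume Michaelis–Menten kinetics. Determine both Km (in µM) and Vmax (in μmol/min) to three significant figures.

Km = 0.347 µM; Vmax = 439 μmol/min

From v = Vmax[S]/(Km+[S]), each point gives Vmax = v(Km+[S])/[S].
Equating: 119(Km+0.129)/0.129 = 401(Km+3.65)/3.65.
922.5·Km + 119 = 109.9·Km + 401, so (922.5 − 109.9)·Km = 401 − 119.
Km = 282.0/812.6 = 0.347 µM; then Vmax = 119(0.347+0.129)/0.129 = 439 μmol/min.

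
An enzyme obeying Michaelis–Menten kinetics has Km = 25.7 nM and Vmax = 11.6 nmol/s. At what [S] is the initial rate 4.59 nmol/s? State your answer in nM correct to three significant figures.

The required fractional saturation is v/Vmax = 4.59/11.6 = 0.3957.
Then [S]/(Km+[S]) = 0.3957 ⇒ [S] = 25.7 × 0.3957/(1 − 0.3957) = 16.8 nM.

16.8 nM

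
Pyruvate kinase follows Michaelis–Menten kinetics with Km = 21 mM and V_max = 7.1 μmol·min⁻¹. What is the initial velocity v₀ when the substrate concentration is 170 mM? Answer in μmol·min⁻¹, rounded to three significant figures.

v = Vmax·[S]/(Km + [S]) = 7.1 × 170 / (21 + 170)
  = 1207 / 191.0 = 6.32 μmol·min⁻¹.

6.32 μmol·min⁻¹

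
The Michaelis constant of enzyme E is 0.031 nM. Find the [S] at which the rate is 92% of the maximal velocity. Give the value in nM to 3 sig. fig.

0.357 nM

v/Vmax = [S]/(Km+[S]) = 0.92, so [S] = Km·0.92/(1 − 0.92) = 0.031 × 11.50.
[S] = 0.357 nM.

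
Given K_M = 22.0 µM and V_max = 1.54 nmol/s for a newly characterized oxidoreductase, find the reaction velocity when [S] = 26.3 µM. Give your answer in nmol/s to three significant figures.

0.839 nmol/s

[S]/(Km+[S]) = 26.3/48.30 = 0.5445, the fractional saturation.
v = 0.5445 × Vmax = 0.5445 × 1.54 = 0.839 nmol/s.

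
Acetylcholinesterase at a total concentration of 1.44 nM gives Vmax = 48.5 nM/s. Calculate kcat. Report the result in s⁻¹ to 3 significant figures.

33.7 s⁻¹

kcat = Vmax/[E]total = 48.5 nM/s / 1.44 nM = 33.7 s⁻¹.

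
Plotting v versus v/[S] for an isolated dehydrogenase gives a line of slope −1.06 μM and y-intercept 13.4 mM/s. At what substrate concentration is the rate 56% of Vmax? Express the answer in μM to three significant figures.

1.35 μM

The Eadie–Hofstee slope gives Km = 1.06 μM (slope = −Km).
v/Vmax = [S]/(Km+[S]) = 0.56 ⇒ [S] = Km·0.56/(1−0.56) = 1.06 × 1.273 = 1.35 μM.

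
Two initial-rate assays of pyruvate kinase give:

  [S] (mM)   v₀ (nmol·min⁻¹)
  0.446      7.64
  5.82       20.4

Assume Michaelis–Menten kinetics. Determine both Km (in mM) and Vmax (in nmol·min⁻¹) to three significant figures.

Km = 0.937 mM; Vmax = 23.7 nmol·min⁻¹

From v = Vmax[S]/(Km+[S]), each point gives Vmax = v(Km+[S])/[S].
Equating: 7.64(Km+0.446)/0.446 = 20.4(Km+5.82)/5.82.
17.13·Km + 7.64 = 3.505·Km + 20.4, so (17.13 − 3.505)·Km = 20.4 − 7.64.
Km = 12.76/13.62 = 0.937 mM; then Vmax = 7.64(0.937+0.446)/0.446 = 23.7 nmol·min⁻¹.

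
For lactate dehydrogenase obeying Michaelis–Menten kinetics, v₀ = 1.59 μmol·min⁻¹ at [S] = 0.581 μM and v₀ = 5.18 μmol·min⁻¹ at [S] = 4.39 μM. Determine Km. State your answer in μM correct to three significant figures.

From v = Vmax[S]/(Km+[S]), each point gives Vmax = v(Km+[S])/[S].
Equating: 1.59(Km+0.581)/0.581 = 5.18(Km+4.39)/4.39.
2.737·Km + 1.59 = 1.180·Km + 5.18, so (2.737 − 1.180)·Km = 5.18 − 1.59.
Km = 3.590/1.557 = 2.31 μM; then Vmax = 1.59(2.31+0.581)/0.581 = 7.90 μmol·min⁻¹.

2.31 μM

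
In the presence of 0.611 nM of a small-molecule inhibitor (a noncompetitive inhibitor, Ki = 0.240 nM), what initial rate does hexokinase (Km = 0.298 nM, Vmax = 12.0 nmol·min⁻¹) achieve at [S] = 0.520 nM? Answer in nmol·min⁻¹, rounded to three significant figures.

With α = 1 + [I]/Ki = 1 + 0.611/0.240 = 3.546, the noncompetitive rate law is v = (Vmax/α)·[S] / (Km + [S]).
v = (12.0/3.546)×0.520 / (0.298 + 0.520) = 1.760/0.8180 = 2.15 nmol·min⁻¹.

2.15 nmol·min⁻¹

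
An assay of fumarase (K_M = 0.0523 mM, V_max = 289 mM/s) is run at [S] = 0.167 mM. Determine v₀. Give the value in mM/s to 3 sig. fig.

v = Vmax·[S]/(Km + [S]) = 289 × 0.167 / (0.0523 + 0.167)
  = 48.26 / 0.2193 = 220 mM/s.

220 mM/s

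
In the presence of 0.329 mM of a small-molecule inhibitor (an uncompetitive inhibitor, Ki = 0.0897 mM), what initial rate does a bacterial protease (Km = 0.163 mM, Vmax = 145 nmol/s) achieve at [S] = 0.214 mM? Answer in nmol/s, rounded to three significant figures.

26.7 nmol/s

With α = 1 + [I]/Ki = 1 + 0.329/0.0897 = 4.668, the uncompetitive rate law is v = (Vmax/α)·[S] / (Km/α + [S]).
v = (145/4.668)×0.214 / (0.163/4.668 + 0.214) = 6.648/0.2489 = 26.7 nmol/s.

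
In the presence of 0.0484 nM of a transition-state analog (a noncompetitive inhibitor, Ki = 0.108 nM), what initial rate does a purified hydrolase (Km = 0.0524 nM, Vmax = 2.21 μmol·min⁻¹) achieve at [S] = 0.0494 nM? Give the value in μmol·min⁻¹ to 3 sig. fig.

0.741 μmol·min⁻¹

α = 1 + [I]/Ki = 1 + 0.0484/0.108 = 1.448.
For a noncompetitive inhibitor, Vmax is reduced to Vmax/α while Km is unchanged: Km,app = 0.0524 nM, Vmax,app = 1.53 μmol·min⁻¹.
v = Vmax,app·[S]/(Km,app + [S]) = 1.53 × 0.0494/(0.0524 + 0.0494) = 0.741 μmol·min⁻¹.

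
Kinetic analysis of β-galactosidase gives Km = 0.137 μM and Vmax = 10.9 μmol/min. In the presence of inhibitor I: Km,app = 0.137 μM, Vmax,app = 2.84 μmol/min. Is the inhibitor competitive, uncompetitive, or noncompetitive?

noncompetitive

Vmax decreases (10.9 → 2.84 μmol/min) while Km is unchanged — pure noncompetitive inhibition.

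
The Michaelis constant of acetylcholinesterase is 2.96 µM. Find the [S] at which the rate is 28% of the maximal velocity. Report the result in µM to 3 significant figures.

1.15 µM

v/Vmax = [S]/(Km+[S]) = 0.28, so [S] = Km·0.28/(1 − 0.28) = 2.96 × 0.3889.
[S] = 1.15 µM.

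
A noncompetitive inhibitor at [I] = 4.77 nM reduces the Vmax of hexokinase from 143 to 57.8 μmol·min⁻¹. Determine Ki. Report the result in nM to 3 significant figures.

Noncompetitive: Vmax,app = Vmax/α with α = 1 + [I]/Ki.
α = Vmax/Vmax,app = 143/57.8 = 2.474.
Since α = 1 + [I]/Ki, [I]/Ki = 2.474 − 1 = 1.474 and Ki = 4.77/1.474 = 3.24 nM.

3.24 nM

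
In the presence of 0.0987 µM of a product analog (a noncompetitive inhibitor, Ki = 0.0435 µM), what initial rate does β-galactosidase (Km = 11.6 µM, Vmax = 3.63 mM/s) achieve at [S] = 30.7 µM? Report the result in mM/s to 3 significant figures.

0.806 mM/s

With α = 1 + [I]/Ki = 1 + 0.0987/0.0435 = 3.269, the noncompetitive rate law is v = (Vmax/α)·[S] / (Km + [S]).
v = (3.63/3.269)×30.7 / (11.6 + 30.7) = 34.09/42.30 = 0.806 mM/s.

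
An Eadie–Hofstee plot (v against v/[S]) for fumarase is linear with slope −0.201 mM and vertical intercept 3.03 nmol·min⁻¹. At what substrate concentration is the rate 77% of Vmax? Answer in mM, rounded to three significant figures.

The Eadie–Hofstee slope gives Km = 0.201 mM (slope = −Km).
v/Vmax = [S]/(Km+[S]) = 0.77 ⇒ [S] = Km·0.77/(1−0.77) = 0.201 × 3.348 = 0.673 mM.

0.673 mM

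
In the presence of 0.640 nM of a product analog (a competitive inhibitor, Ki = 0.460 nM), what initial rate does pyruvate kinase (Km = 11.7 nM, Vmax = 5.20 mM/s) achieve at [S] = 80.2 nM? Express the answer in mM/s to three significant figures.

With α = 1 + [I]/Ki = 1 + 0.640/0.460 = 2.391, the competitive rate law is v = Vmax[S] / (αKm + [S]).
v = 5.20×80.2 / (2.391×11.7 + 80.2) = 417.0/108.2 = 3.86 mM/s.

3.86 mM/s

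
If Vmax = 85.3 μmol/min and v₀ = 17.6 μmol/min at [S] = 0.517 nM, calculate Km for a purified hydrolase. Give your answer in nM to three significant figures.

1.99 nM

v/Vmax = 17.6/85.3 = 0.2063 = [S]/(Km+[S]).
So Km + [S] = [S]/0.2063 = 2.506 nM, giving Km = 2.506 − 0.517 = 1.99 nM.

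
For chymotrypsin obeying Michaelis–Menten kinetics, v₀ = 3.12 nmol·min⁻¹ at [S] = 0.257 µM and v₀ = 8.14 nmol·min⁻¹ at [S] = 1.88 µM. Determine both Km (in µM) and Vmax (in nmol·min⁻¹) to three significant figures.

Km = 0.643 µM; Vmax = 10.9 nmol·min⁻¹

In reciprocal form, 1/v = (Km/Vmax)·(1/[S]) + 1/Vmax. The two points give (1/[S], 1/v) = (3.891, 0.3205) and (0.5319, 0.1229).
Slope = (0.3205 − 0.1229)/(3.891 − 0.5319) = 0.05884; intercept = 0.3205 − 0.05884×3.891 = 0.09155.
Vmax = 1/intercept = 10.9 nmol·min⁻¹; Km = slope × Vmax = 0.05884 × 10.9 = 0.643 µM.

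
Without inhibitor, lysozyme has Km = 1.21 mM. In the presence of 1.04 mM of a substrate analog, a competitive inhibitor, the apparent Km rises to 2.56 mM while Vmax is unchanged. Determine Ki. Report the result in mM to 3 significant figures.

0.932 mM

Competitive: Km,app = α·Km with α = 1 + [I]/Ki.
α = Km,app/Km = 2.56/1.21 = 2.116.
Since α = 1 + [I]/Ki, [I]/Ki = 2.116 − 1 = 1.116 and Ki = 1.04/1.116 = 0.932 mM.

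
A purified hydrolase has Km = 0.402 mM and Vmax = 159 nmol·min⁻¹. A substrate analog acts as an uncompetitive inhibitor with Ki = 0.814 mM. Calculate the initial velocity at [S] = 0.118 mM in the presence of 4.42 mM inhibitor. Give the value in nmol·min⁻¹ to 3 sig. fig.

16.2 nmol·min⁻¹

With α = 1 + [I]/Ki = 1 + 4.42/0.814 = 6.430, the uncompetitive rate law is v = (Vmax/α)·[S] / (Km/α + [S]).
v = (159/6.430)×0.118 / (0.402/6.430 + 0.118) = 2.918/0.1805 = 16.2 nmol·min⁻¹.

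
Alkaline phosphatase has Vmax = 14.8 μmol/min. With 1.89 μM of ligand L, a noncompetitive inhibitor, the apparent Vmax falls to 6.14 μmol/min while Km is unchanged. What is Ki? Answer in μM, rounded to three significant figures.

Noncompetitive: Vmax,app = Vmax/α with α = 1 + [I]/Ki.
α = Vmax/Vmax,app = 14.8/6.14 = 2.410.
Ki = [I]/(α − 1) = 1.89/1.410 = 1.34 μM.

1.34 μM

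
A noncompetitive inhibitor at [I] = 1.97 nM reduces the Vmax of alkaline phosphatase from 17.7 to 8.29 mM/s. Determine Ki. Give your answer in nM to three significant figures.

Noncompetitive: Vmax,app = Vmax/α with α = 1 + [I]/Ki.
α = Vmax/Vmax,app = 17.7/8.29 = 2.135.
Ki = [I]/(α − 1) = 1.97/1.135 = 1.74 nM.

1.74 nM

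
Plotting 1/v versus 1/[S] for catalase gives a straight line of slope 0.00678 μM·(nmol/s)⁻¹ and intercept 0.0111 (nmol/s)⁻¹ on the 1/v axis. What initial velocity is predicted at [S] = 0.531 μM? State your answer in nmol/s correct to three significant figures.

41.9 nmol/s

The y-intercept is 1/Vmax, so Vmax = 1/0.0111 = 90.1 nmol/s.
The slope is Km/Vmax, so Km = 0.00678 × 90.1 = 0.611 μM.
Then v = 90.1 × 0.531/(0.611 + 0.531) = 41.9 nmol/s.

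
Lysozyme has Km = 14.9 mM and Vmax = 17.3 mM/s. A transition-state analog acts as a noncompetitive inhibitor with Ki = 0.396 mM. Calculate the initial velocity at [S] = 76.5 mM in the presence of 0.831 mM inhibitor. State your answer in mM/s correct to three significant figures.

With α = 1 + [I]/Ki = 1 + 0.831/0.396 = 3.098, the noncompetitive rate law is v = (Vmax/α)·[S] / (Km + [S]).
v = (17.3/3.098)×76.5 / (14.9 + 76.5) = 427.1/91.40 = 4.67 mM/s.

4.67 mM/s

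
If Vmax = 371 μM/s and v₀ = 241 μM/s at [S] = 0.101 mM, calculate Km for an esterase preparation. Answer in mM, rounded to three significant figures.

0.0545 mM

From v = Vmax[S]/(Km+[S]), Km = [S](Vmax − v)/v.
Km = 0.101 × (371 − 241) / 241 = 13.13/241 = 0.0545 mM.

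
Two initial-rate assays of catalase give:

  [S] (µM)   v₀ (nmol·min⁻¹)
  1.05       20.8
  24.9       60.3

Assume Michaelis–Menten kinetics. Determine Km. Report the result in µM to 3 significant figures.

2.27 µM

In reciprocal form, 1/v = (Km/Vmax)·(1/[S]) + 1/Vmax. The two points give (1/[S], 1/v) = (0.9524, 0.04808) and (0.04016, 0.01658).
Slope = (0.04808 − 0.01658)/(0.9524 − 0.04016) = 0.03452; intercept = 0.04808 − 0.03452×0.9524 = 0.01520.
Vmax = 1/intercept = 65.8 nmol·min⁻¹; Km = slope × Vmax = 0.03452 × 65.8 = 2.27 µM.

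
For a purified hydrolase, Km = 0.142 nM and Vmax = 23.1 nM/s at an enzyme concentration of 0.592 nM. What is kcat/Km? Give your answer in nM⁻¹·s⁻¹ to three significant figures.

kcat = Vmax/[E]total = 23.1/0.592 = 39.0 s⁻¹.
kcat/Km = 39.0/0.142 = 275 nM⁻¹·s⁻¹.

275 nM⁻¹·s⁻¹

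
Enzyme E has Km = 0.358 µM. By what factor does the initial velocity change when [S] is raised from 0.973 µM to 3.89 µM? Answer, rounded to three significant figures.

Since Vmax cancels, v₂/v₁ = [S]₂(Km+[S]₁) / [S]₁(Km+[S]₂).
= 3.89×(0.358+0.973) / (0.973×(0.358+3.89)) = 5.178/4.133 = 1.25.

1.25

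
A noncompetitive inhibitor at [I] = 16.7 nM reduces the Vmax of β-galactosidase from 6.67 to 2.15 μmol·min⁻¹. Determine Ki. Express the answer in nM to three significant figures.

Noncompetitive: Vmax,app = Vmax/α with α = 1 + [I]/Ki.
α = Vmax/Vmax,app = 6.67/2.15 = 3.102.
Since α = 1 + [I]/Ki, [I]/Ki = 3.102 − 1 = 2.102 and Ki = 16.7/2.102 = 7.94 nM.

7.94 nM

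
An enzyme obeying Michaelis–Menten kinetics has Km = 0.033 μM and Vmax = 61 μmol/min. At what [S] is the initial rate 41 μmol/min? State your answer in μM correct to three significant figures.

Rearranging v = Vmax[S]/(Km+[S]) gives [S] = Km·v/(Vmax − v).
[S] = 0.033 × 41 / (61 − 41) = 1.353/20.00 = 0.0676 μM.

0.0676 μM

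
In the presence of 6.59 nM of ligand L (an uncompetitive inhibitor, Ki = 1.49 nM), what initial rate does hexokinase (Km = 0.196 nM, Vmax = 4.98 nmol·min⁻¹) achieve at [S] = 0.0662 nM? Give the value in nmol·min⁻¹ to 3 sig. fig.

α = 1 + [I]/Ki = 1 + 6.59/1.49 = 5.423.
For an uncompetitive inhibitor, both parameters are divided by α, giving Vmax/α and Km/α: Km,app = 0.0361 nM, Vmax,app = 0.918 nmol·min⁻¹.
v = Vmax,app·[S]/(Km,app + [S]) = 0.918 × 0.0662/(0.0361 + 0.0662) = 0.594 nmol·min⁻¹.

0.594 nmol·min⁻¹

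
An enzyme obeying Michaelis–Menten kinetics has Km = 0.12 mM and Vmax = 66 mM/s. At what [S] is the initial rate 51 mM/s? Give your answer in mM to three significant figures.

0.408 mM

Rearranging v = Vmax[S]/(Km+[S]) gives [S] = Km·v/(Vmax − v).
[S] = 0.12 × 51 / (66 − 51) = 6.120/15.00 = 0.408 mM.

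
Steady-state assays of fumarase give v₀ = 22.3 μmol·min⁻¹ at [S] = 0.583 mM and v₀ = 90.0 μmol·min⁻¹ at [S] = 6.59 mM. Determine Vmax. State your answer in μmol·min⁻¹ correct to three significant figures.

128 μmol·min⁻¹

In reciprocal form, 1/v = (Km/Vmax)·(1/[S]) + 1/Vmax. The two points give (1/[S], 1/v) = (1.715, 0.04484) and (0.1517, 0.01111).
Slope = (0.04484 − 0.01111)/(1.715 − 0.1517) = 0.02157; intercept = 0.04484 − 0.02157×1.715 = 0.007837.
Vmax = 1/intercept = 128 μmol·min⁻¹; Km = slope × Vmax = 0.02157 × 128 = 2.75 mM.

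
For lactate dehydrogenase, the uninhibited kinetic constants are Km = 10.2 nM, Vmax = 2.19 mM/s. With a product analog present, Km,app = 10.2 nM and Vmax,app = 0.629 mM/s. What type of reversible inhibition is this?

Vmax decreases (2.19 → 0.629 mM/s) while Km is unchanged — pure noncompetitive inhibition.

noncompetitive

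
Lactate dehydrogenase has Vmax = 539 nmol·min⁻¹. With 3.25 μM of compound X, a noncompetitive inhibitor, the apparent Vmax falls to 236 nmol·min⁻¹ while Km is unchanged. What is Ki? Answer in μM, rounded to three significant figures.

2.53 μM

Noncompetitive: Vmax,app = Vmax/α with α = 1 + [I]/Ki.
α = Vmax/Vmax,app = 539/236 = 2.284.
Since α = 1 + [I]/Ki, [I]/Ki = 2.284 − 1 = 1.284 and Ki = 3.25/1.284 = 2.53 μM.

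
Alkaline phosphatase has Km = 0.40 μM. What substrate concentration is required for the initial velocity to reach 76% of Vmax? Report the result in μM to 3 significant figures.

v/Vmax = [S]/(Km+[S]) = 0.76, so [S] = Km·0.76/(1 − 0.76) = 0.40 × 3.167.
[S] = 1.27 μM.

1.27 μM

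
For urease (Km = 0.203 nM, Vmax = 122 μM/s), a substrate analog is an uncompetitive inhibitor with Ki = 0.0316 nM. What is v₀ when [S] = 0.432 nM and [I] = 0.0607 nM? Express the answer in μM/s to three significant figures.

36.0 μM/s

With α = 1 + [I]/Ki = 1 + 0.0607/0.0316 = 2.921, the uncompetitive rate law is v = (Vmax/α)·[S] / (Km/α + [S]).
v = (122/2.921)×0.432 / (0.203/2.921 + 0.432) = 18.04/0.5015 = 36.0 μM/s.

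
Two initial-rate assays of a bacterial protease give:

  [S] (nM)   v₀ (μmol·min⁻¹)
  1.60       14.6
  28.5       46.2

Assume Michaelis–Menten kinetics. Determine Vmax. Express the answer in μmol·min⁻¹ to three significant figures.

53.0 μmol·min⁻¹

In reciprocal form, 1/v = (Km/Vmax)·(1/[S]) + 1/Vmax. The two points give (1/[S], 1/v) = (0.6250, 0.06849) and (0.03509, 0.02165).
Slope = (0.06849 − 0.02165)/(0.6250 − 0.03509) = 0.07942; intercept = 0.06849 − 0.07942×0.6250 = 0.01886.
Vmax = 1/intercept = 53.0 μmol·min⁻¹; Km = slope × Vmax = 0.07942 × 53.0 = 4.21 nM.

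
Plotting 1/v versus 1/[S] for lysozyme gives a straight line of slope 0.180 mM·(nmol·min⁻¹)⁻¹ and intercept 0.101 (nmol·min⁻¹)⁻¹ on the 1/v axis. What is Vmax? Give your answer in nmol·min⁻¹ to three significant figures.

The y-intercept of a Lineweaver–Burk plot equals 1/Vmax, so Vmax = 1/0.101 = 9.90 nmol·min⁻¹.

9.90 nmol·min⁻¹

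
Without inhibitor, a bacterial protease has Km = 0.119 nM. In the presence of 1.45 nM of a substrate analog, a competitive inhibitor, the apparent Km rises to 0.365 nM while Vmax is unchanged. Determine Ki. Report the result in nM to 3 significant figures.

Competitive: Km,app = α·Km with α = 1 + [I]/Ki.
α = Km,app/Km = 0.365/0.119 = 3.067.
Since α = 1 + [I]/Ki, [I]/Ki = 3.067 − 1 = 2.067 and Ki = 1.45/2.067 = 0.701 nM.

0.701 nM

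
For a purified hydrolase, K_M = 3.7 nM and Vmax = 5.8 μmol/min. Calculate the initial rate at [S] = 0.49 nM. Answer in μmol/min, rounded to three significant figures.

0.678 μmol/min

[S]/(Km+[S]) = 0.49/4.190 = 0.1169, the fractional saturation.
v = 0.1169 × Vmax = 0.1169 × 5.8 = 0.678 μmol/min.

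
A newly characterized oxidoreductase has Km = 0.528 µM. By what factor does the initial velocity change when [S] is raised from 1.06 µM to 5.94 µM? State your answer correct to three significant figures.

The fractional saturations are [S]/(Km+[S]) = 1.06/1.588 = 0.6675 and 5.94/6.468 = 0.9184.
v₂/v₁ is just their ratio: 0.9184/0.6675 = 1.38.

1.38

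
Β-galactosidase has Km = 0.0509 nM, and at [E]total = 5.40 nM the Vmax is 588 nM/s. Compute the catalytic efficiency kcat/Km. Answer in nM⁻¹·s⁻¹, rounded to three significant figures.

2140 nM⁻¹·s⁻¹

kcat = Vmax/[E]total = 588/5.40 = 109 s⁻¹.
kcat/Km = 109/0.0509 = 2140 nM⁻¹·s⁻¹.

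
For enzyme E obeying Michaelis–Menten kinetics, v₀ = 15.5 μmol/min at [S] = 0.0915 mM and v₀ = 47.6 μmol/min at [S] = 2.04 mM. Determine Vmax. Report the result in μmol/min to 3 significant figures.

52.7 μmol/min

From v = Vmax[S]/(Km+[S]), each point gives Vmax = v(Km+[S])/[S].
Equating: 15.5(Km+0.0915)/0.0915 = 47.6(Km+2.04)/2.04.
169.4·Km + 15.5 = 23.33·Km + 47.6, so (169.4 − 23.33)·Km = 47.6 − 15.5.
Km = 32.10/146.1 = 0.220 mM; then Vmax = 15.5(0.220+0.0915)/0.0915 = 52.7 μmol/min.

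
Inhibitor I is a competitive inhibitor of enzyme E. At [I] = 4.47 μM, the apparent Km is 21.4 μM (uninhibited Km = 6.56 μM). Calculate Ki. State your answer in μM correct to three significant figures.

1.98 μM

Competitive: Km,app = α·Km with α = 1 + [I]/Ki.
α = Km,app/Km = 21.4/6.56 = 3.262.
Since α = 1 + [I]/Ki, [I]/Ki = 3.262 − 1 = 2.262 and Ki = 4.47/2.262 = 1.98 μM.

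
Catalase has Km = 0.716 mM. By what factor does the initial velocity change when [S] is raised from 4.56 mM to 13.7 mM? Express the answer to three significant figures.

1.10

Since Vmax cancels, v₂/v₁ = [S]₂(Km+[S]₁) / [S]₁(Km+[S]₂).
= 13.7×(0.716+4.56) / (4.56×(0.716+13.7)) = 72.28/65.74 = 1.10.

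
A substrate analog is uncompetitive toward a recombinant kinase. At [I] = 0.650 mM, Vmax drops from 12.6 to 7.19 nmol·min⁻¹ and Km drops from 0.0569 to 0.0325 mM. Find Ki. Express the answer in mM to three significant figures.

Uncompetitive: Vmax,app = Vmax/α (and Km,app = Km/α) with α = 1 + [I]/Ki.
α = Vmax/Vmax,app = 12.6/7.19 = 1.752.
Ki = [I]/(α − 1) = 0.650/0.7524 = 0.864 mM.

0.864 mM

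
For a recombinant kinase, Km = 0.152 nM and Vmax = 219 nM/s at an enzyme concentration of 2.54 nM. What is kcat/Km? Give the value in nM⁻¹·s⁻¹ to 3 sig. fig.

567 nM⁻¹·s⁻¹

kcat = Vmax/[E]total = 219/2.54 = 86.2 s⁻¹.
kcat/Km = 86.2/0.152 = 567 nM⁻¹·s⁻¹.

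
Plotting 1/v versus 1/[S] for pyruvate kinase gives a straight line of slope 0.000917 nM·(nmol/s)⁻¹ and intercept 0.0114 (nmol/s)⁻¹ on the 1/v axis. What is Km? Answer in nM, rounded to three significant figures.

0.0804 nM

y-intercept = 1/Vmax ⇒ Vmax = 87.7 nmol/s; slope = Km/Vmax ⇒ Km = slope × Vmax.
Km = 0.000917 × 87.7 = 0.0804 nM.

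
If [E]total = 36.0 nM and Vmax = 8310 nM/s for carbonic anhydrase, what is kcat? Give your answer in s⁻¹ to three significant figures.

kcat = Vmax/[E]total = 8310 nM/s / 36.0 nM = 231 s⁻¹.

231 s⁻¹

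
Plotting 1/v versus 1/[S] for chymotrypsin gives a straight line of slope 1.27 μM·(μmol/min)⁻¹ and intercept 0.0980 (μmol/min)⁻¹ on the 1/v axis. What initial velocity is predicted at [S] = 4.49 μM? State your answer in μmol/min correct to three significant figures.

2.63 μmol/min

The y-intercept is 1/Vmax, so Vmax = 1/0.0980 = 10.2 μmol/min.
The slope is Km/Vmax, so Km = 1.27 × 10.2 = 13.0 μM.
Then v = 10.2 × 4.49/(13.0 + 4.49) = 2.63 μmol/min.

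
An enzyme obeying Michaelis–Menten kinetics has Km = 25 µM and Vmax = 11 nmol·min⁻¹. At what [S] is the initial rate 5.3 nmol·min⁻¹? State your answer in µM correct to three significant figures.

23.2 µM

Rearranging v = Vmax[S]/(Km+[S]) gives [S] = Km·v/(Vmax − v).
[S] = 25 × 5.3 / (11 − 5.3) = 132.5/5.700 = 23.2 µM.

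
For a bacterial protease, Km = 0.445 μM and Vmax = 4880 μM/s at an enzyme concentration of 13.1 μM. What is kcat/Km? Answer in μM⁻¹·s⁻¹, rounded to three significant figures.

kcat = Vmax/[E]total = 4880/13.1 = 373 s⁻¹.
kcat/Km = 373/0.445 = 837 μM⁻¹·s⁻¹.

837 μM⁻¹·s⁻¹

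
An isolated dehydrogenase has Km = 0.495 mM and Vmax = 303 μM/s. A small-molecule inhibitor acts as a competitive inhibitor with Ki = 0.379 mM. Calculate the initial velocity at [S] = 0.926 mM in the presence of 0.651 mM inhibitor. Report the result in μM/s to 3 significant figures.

With α = 1 + [I]/Ki = 1 + 0.651/0.379 = 2.718, the competitive rate law is v = Vmax[S] / (αKm + [S]).
v = 303×0.926 / (2.718×0.495 + 0.926) = 280.6/2.271 = 124 μM/s.

124 μM/s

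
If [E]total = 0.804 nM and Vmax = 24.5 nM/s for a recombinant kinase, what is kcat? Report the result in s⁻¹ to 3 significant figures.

kcat = Vmax/[E]total = 24.5 nM/s / 0.804 nM = 30.5 s⁻¹.

30.5 s⁻¹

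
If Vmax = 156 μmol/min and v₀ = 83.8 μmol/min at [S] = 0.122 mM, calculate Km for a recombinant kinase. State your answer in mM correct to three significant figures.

From v = Vmax[S]/(Km+[S]), Km = [S](Vmax − v)/v.
Km = 0.122 × (156 − 83.8) / 83.8 = 8.808/83.8 = 0.105 mM.

0.105 mM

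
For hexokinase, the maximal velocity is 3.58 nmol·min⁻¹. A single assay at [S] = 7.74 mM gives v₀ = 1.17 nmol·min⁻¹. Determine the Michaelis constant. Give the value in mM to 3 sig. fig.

v/Vmax = 1.17/3.58 = 0.3268 = [S]/(Km+[S]).
So Km + [S] = [S]/0.3268 = 23.68 mM, giving Km = 23.68 − 7.74 = 15.9 mM.

15.9 mM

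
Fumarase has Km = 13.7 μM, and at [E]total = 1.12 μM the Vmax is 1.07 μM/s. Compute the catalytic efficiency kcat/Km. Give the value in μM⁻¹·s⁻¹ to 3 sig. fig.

kcat = Vmax/[E]total = 1.07/1.12 = 0.955 s⁻¹.
kcat/Km = 0.955/13.7 = 0.0697 μM⁻¹·s⁻¹.

0.0697 μM⁻¹·s⁻¹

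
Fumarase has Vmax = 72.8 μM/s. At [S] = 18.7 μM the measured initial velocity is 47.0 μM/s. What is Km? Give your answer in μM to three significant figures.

v/Vmax = 47.0/72.8 = 0.6456 = [S]/(Km+[S]).
So Km + [S] = [S]/0.6456 = 28.97 μM, giving Km = 28.97 − 18.7 = 10.3 μM.

10.3 μM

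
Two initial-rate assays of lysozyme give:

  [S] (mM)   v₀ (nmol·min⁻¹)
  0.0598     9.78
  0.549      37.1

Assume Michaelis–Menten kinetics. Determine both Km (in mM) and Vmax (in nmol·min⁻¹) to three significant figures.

Km = 0.285 mM; Vmax = 56.3 nmol·min⁻¹

In reciprocal form, 1/v = (Km/Vmax)·(1/[S]) + 1/Vmax. The two points give (1/[S], 1/v) = (16.72, 0.1022) and (1.821, 0.02695).
Slope = (0.1022 − 0.02695)/(16.72 − 1.821) = 0.005053; intercept = 0.1022 − 0.005053×16.72 = 0.01775.
Vmax = 1/intercept = 56.3 nmol·min⁻¹; Km = slope × Vmax = 0.005053 × 56.3 = 0.285 mM.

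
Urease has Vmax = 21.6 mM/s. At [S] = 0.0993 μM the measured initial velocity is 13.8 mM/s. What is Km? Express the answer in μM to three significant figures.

0.0561 μM

From v = Vmax[S]/(Km+[S]), Km = [S](Vmax − v)/v.
Km = 0.0993 × (21.6 − 13.8) / 13.8 = 0.7745/13.8 = 0.0561 μM.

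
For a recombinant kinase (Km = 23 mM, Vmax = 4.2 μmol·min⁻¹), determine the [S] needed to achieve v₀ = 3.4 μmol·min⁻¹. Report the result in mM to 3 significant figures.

97.7 mM

The required fractional saturation is v/Vmax = 3.4/4.2 = 0.8095.
Then [S]/(Km+[S]) = 0.8095 ⇒ [S] = 23 × 0.8095/(1 − 0.8095) = 97.7 mM.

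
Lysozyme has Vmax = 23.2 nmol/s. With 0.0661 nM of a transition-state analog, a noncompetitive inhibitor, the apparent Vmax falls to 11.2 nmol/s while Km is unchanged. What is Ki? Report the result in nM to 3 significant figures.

0.0617 nM

Noncompetitive: Vmax,app = Vmax/α with α = 1 + [I]/Ki.
α = Vmax/Vmax,app = 23.2/11.2 = 2.071.
Ki = [I]/(α − 1) = 0.0661/1.071 = 0.0617 nM.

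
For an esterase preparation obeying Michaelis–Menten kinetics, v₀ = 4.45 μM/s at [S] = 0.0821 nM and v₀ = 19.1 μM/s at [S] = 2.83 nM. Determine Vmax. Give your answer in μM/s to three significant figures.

21.2 μM/s

From v = Vmax[S]/(Km+[S]), each point gives Vmax = v(Km+[S])/[S].
Equating: 4.45(Km+0.0821)/0.0821 = 19.1(Km+2.83)/2.83.
54.20·Km + 4.45 = 6.749·Km + 19.1, so (54.20 − 6.749)·Km = 19.1 − 4.45.
Km = 14.65/47.45 = 0.309 nM; then Vmax = 4.45(0.309+0.0821)/0.0821 = 21.2 μM/s.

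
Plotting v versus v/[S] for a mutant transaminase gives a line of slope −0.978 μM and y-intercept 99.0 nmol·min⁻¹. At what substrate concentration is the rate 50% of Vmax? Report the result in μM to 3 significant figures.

The Eadie–Hofstee slope gives Km = 0.978 μM (slope = −Km).
v/Vmax = [S]/(Km+[S]) = 0.5 ⇒ [S] = Km·0.5/(1−0.5) = 0.978 × 1.000 = 0.978 μM.

0.978 μM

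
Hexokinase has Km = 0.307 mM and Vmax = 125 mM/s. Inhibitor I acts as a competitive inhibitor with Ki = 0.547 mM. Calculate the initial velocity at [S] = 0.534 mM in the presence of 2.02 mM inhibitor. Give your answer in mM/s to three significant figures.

33.8 mM/s

With α = 1 + [I]/Ki = 1 + 2.02/0.547 = 4.693, the competitive rate law is v = Vmax[S] / (αKm + [S]).
v = 125×0.534 / (4.693×0.307 + 0.534) = 66.75/1.975 = 33.8 mM/s.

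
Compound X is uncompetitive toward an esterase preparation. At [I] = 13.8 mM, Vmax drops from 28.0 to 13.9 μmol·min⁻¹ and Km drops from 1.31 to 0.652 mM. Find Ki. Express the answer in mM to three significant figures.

13.6 mM

Uncompetitive: Vmax,app = Vmax/α (and Km,app = Km/α) with α = 1 + [I]/Ki.
α = Vmax/Vmax,app = 28.0/13.9 = 2.014.
Ki = [I]/(α − 1) = 13.8/1.014 = 13.6 mM.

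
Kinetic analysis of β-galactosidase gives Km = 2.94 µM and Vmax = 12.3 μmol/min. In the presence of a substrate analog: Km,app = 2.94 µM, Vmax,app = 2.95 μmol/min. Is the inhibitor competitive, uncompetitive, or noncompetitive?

Vmax decreases (12.3 → 2.95 μmol/min) while Km is unchanged — pure noncompetitive inhibition.

noncompetitive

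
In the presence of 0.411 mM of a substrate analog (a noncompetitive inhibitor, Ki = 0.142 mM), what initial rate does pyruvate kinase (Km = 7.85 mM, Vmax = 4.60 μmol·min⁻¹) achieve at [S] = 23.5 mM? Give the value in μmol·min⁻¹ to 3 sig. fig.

α = 1 + [I]/Ki = 1 + 0.411/0.142 = 3.894.
For a noncompetitive inhibitor, Vmax is reduced to Vmax/α while Km is unchanged: Km,app = 7.85 mM, Vmax,app = 1.18 μmol·min⁻¹.
v = Vmax,app·[S]/(Km,app + [S]) = 1.18 × 23.5/(7.85 + 23.5) = 0.885 μmol·min⁻¹.

0.885 μmol·min⁻¹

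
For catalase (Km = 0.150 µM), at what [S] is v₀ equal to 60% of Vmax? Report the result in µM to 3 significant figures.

0.225 µM

v/Vmax = [S]/(Km+[S]) = 0.6, so [S] = Km·0.6/(1 − 0.6) = 0.150 × 1.500.
[S] = 0.225 µM.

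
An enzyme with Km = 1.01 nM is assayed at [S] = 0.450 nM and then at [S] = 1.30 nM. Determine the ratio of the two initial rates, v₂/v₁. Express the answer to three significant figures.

Since Vmax cancels, v₂/v₁ = [S]₂(Km+[S]₁) / [S]₁(Km+[S]₂).
= 1.30×(1.01+0.450) / (0.450×(1.01+1.30)) = 1.898/1.040 = 1.83.

1.83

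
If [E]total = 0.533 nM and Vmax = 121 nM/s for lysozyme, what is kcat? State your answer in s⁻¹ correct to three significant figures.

227 s⁻¹

kcat = Vmax/[E]total = 121 nM/s / 0.533 nM = 227 s⁻¹.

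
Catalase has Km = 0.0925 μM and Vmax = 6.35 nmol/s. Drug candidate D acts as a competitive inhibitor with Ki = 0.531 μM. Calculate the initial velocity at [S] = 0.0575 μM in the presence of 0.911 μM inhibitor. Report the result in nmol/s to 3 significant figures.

1.18 nmol/s

With α = 1 + [I]/Ki = 1 + 0.911/0.531 = 2.716, the competitive rate law is v = Vmax[S] / (αKm + [S]).
v = 6.35×0.0575 / (2.716×0.0925 + 0.0575) = 0.3651/0.3087 = 1.18 nmol/s.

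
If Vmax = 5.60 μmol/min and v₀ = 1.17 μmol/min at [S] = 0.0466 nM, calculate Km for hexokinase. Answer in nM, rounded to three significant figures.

0.176 nM

v/Vmax = 1.17/5.60 = 0.2089 = [S]/(Km+[S]).
So Km + [S] = [S]/0.2089 = 0.2230 nM, giving Km = 0.2230 − 0.0466 = 0.176 nM.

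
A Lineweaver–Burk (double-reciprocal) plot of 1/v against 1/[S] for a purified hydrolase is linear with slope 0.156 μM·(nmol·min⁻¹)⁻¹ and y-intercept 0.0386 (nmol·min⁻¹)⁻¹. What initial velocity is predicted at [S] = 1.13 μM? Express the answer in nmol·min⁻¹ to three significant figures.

The y-intercept is 1/Vmax, so Vmax = 1/0.0386 = 25.9 nmol·min⁻¹.
The slope is Km/Vmax, so Km = 0.156 × 25.9 = 4.04 μM.
Then v = 25.9 × 1.13/(4.04 + 1.13) = 5.66 nmol·min⁻¹.

5.66 nmol·min⁻¹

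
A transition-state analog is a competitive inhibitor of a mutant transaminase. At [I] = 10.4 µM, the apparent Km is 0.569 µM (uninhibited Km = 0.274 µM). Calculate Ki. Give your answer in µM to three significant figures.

Competitive: Km,app = α·Km with α = 1 + [I]/Ki.
α = Km,app/Km = 0.569/0.274 = 2.077.
Since α = 1 + [I]/Ki, [I]/Ki = 2.077 − 1 = 1.077 and Ki = 10.4/1.077 = 9.66 µM.

9.66 µM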